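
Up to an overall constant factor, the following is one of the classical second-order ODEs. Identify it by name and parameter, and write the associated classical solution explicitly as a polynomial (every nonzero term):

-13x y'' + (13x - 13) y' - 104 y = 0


All three coefficients share the factor -13; dividing through by -13 gives  x y'' + (1 - x) y' + 8 y = 0.
This matches the Laguerre equation x y'' + (1 - x) y' + n y = 0 with n = 8; the polynomial solution is L_8(x).
With y = sum_k a_k x^k, matching x^k gives (k+1)k a_{k+1} + (k+1) a_{k+1} - k a_k + n a_k = 0, i.e. (k+1)^2 a_{k+1} = (k - n) a_k = (k - 8) a_k. The right side vanishes at k = 8, so the series terminates at degree 8.
Standard normalization L_n(0) = 1 gives a_0 = 1. Work upward with a_{k+1} = (k - 8) a_k / (k+1)^2:
  a_1 = (0 - 8)(1) / 1^2 = -8/1 = -8
  a_2 = (1 - 8)(-8) / 2^2 = 56/4 = 14
  a_3 = (2 - 8)(14) / 3^2 = -84/9 = -28/3
  a_4 = (3 - 8)(-28/3) / 4^2 = (140/3)/16 = 35/12
  a_5 = (4 - 8)(35/12) / 5^2 = (-35/3)/25 = -7/15
  a_6 = (5 - 8)(-7/15) / 6^2 = (7/5)/36 = 7/180
  a_7 = (6 - 8)(7/180) / 7^2 = (-7/90)/49 = -1/630
  a_8 = (7 - 8)(-1/630) / 8^2 = (1/630)/64 = 1/40320
Hence L_8(x) = x^8/40320 - x^7/630 + 7 x^6/180 - 7 x^5/15 + 35 x^4/12 - 28 x^3/3 + 14 x^2 - 8 x + 1.

L_8(x); series = x^8/40320 - x^7/630 + 7 x^6/180 - 7 x^5/15 + 35 x^4/12 - 28 x^3/3 + 14 x^2 - 8 x + 1


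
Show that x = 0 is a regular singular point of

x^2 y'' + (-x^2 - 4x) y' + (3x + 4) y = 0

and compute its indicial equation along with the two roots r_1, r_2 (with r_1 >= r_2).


Divide by x^2 to reach normal form y'' + P_1(x) y' + P_2(x) y = 0 with P_1(x) = -1 - 4/x and P_2(x) = 3/x + 4/x^2.
x = 0 is a singular point because the y'-coefficient -1 - 4/x has a pole at x = 0 and the y-coefficient 3/x + 4/x^2 has a pole at x = 0.
It is a regular singular point because x P_1(x) = p(x) = -x - 4 and x^2 P_2(x) = q(x) = 3x + 4 are polynomials, hence analytic at x = 0.
p(0) = -4,  q(0) = 4.
Indicial equation: r(r-1) + p(0) r + q(0) = 0, i.e. r^2 + (p(0) - 1) r + q(0) = 0, i.e. r^2 - 5 r + 4 = 0.
Discriminant: (-5)^2 - 4(4) = 9, so r = (5 ± 3)/2.
Solving: r_1 = 4, r_2 = 1.

indicial: r^2 - 5 r + 4 = 0; roots r_1 = 4, r_2 = 1


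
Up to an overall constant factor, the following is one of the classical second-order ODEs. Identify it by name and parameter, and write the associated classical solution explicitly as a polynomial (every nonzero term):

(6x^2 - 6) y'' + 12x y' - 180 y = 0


All three coefficients share the factor -6; dividing through by -6 gives  (1 - x^2) y'' - 2x y' + 30 y = 0.
This matches the Legendre equation (1 - x^2) y'' - 2x y' + n(n+1) y = 0 (note the -2x y' term) with n(n+1) = 30, so n = 5; the polynomial solution is P_5(x).
With y = sum_k a_k x^k, matching x^k gives (k+2)(k+1) a_{k+2} = [k(k+1) - n(n+1)] a_k = (k - 5)(k + 6) a_k. The right side vanishes at k = 5, so the series with the parity of 5 terminates at degree 5.
Standard normalization (P_n(1) = 1): leading coefficient (2n)!/(2^n (n!)^2) = 3628800/(32*14400) = 63/8, so a_5 = 63/8. Work downward with a_k = (k+1)(k+2) a_{k+2} / ((k - 5)(k + 6)):
  a_3 = (4)(5)(63/8) / ((3 - 5)(3 + 6)) = (315/2)/(-18) = -35/4
  a_1 = (2)(3)(-35/4) / ((1 - 5)(1 + 6)) = (-105/2)/(-28) = 15/8
Hence P_5(x) = 63 x^5/8 - 35 x^3/4 + 15 x/8.

P_5(x); series = 63 x^5/8 - 35 x^3/4 + 15 x/8


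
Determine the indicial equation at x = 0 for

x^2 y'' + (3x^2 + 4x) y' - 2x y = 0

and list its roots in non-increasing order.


Divide by x^2 to reach normal form y'' + P_1(x) y' + P_2(x) y = 0 with P_1(x) = 3 + 4/x and P_2(x) = -2/x.
x = 0 is a singular point because the y'-coefficient 3 + 4/x has a pole at x = 0 and the y-coefficient -2/x has a pole at x = 0.
It is a regular singular point because x P_1(x) = p(x) = 3x + 4 and x^2 P_2(x) = q(x) = -2x are polynomials, hence analytic at x = 0.
p(0) = 4,  q(0) = 0.
Indicial equation: r(r-1) + p(0) r + q(0) = 0, i.e. r^2 + (p(0) - 1) r + q(0) = 0, i.e. r^2 + 3 r = 0.
Discriminant: (3)^2 - 4(0) = 9, so r = (-3 ± 3)/2.
Solving: r_1 = 0, r_2 = -3.

indicial: r^2 + 3 r = 0; roots r_1 = 0, r_2 = -3


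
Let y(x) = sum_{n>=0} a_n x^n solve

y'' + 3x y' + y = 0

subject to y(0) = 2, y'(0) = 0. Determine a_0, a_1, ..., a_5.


Ansatz: y(x) = sum_{n>=0} a_n x^n, so y'(x) = sum_{n>=1} n a_n x^(n-1) and y''(x) = sum_{n>=2} n(n-1) a_n x^(n-2).
Substitute into P(x) y'' + Q(x) y' + R(x) y = 0 with P(x) = 1, Q(x) = 3x, R(x) = 1, and match powers of x.
Initial conditions: a_0 = 2, a_1 = 0.
Setting the coefficient of each power of x to zero and solving order by order (substituting the coefficients already found):
  x^0: 2 a_2 + a_0 = 0  ->  2 a_2 = -a_0 = -2  ->  a_2 = -1
  x^1: 6 a_3 + 4 a_1 = 0  ->  6 a_3 = -4 a_1 = 0  ->  a_3 = 0
  x^2: 12 a_4 + 7 a_2 = 0  ->  12 a_4 = -7 a_2 = 7  ->  a_4 = 7/12
  x^3: 20 a_5 + 10 a_3 = 0  ->  20 a_5 = -10 a_3 = 0  ->  a_5 = 0
Truncated series: y(x) = 2 - x^2 + (7/12) x^4 + O(x^6).

a_0 = 2; a_1 = 0; a_2 = -1; a_3 = 0; a_4 = 7/12; a_5 = 0


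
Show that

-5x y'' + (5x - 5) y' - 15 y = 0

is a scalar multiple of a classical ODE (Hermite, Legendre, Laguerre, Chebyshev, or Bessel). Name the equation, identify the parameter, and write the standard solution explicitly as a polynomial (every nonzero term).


All three coefficients share the factor -5; dividing through by -5 gives  x y'' + (1 - x) y' + 3 y = 0.
This matches the Laguerre equation x y'' + (1 - x) y' + n y = 0 with n = 3; the polynomial solution is L_3(x).
With y = sum_k a_k x^k, matching x^k gives (k+1)k a_{k+1} + (k+1) a_{k+1} - k a_k + n a_k = 0, i.e. (k+1)^2 a_{k+1} = (k - n) a_k = (k - 3) a_k. The right side vanishes at k = 3, so the series terminates at degree 3.
Standard normalization L_n(0) = 1 gives a_0 = 1. Work upward with a_{k+1} = (k - 3) a_k / (k+1)^2:
  a_1 = (0 - 3)(1) / 1^2 = -3/1 = -3
  a_2 = (1 - 3)(-3) / 2^2 = 6/4 = 3/2
  a_3 = (2 - 3)(3/2) / 3^2 = (-3/2)/9 = -1/6
Hence L_3(x) = -x^3/6 + 3 x^2/2 - 3 x + 1.

L_3(x); series = -x^3/6 + 3 x^2/2 - 3 x + 1


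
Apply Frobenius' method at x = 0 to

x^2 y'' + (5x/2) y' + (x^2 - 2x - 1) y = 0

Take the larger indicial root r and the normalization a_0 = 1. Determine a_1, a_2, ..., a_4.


Write in Frobenius form y'' + (p(x)/x) y' + (q(x)/x^2) y = 0:
  p(x) = 5/2,  q(x) = x^2 - 2x - 1.
Indicial equation: r(r-1) + (5/2) r + (-1) = 0 -> roots r_1 = 1/2, r_2 = -2.
Take r = r_1 = 1/2. Let y(x) = x^r sum_{n>=0} a_n x^n with a_0 = 1.
Substitute y = x^r sum a_n x^n and match x^{r+n}. The recurrence is
  D(n) a_n - 2 a_{n-1} + 1 a_{n-2} = 0,  where D(n) = (r+n)(r+n-1) + (5/2)(r+n) + (-1).
  a_n = [2 a_{n-1} - 1 a_{n-2}] / D(n).
Since the indicial polynomial factors as (r - r_1)(r - r_2), D(n) = (r_1 + n - r_1)(r_1 + n - r_2) = n(n + 5/2).
Evaluating step by step (a_0 = 1):
  n = 1: D(1) = 1(1 + 5/2) = 7/2; numerator = 2(1) = 2; a_1 = (2)/(7/2) = 4/7
  n = 2: D(2) = 2(2 + 5/2) = 9; numerator = 2(4/7) - 1(1) = 1/7; a_2 = (1/7)/(9) = 1/63
  n = 3: D(3) = 3(3 + 5/2) = 33/2; numerator = 2(1/63) - 1(4/7) = -34/63; a_3 = (-34/63)/(33/2) = -68/2079
  n = 4: D(4) = 4(4 + 5/2) = 26; numerator = 2(-68/2079) - 1(1/63) = -169/2079; a_4 = (-169/2079)/(26) = -13/4158

r = 1/2; a_0 = 1; a_1 = 4/7; a_2 = 1/63; a_3 = -68/2079; a_4 = -13/4158


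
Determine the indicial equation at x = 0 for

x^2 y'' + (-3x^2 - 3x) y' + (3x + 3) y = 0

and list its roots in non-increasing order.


Divide by x^2 to reach normal form y'' + P_1(x) y' + P_2(x) y = 0 with P_1(x) = -3 - 3/x and P_2(x) = 3/x + 3/x^2.
x = 0 is a singular point because the y'-coefficient -3 - 3/x has a pole at x = 0 and the y-coefficient 3/x + 3/x^2 has a pole at x = 0.
It is a regular singular point because x P_1(x) = p(x) = -3x - 3 and x^2 P_2(x) = q(x) = 3x + 3 are polynomials, hence analytic at x = 0.
p(0) = -3,  q(0) = 3.
Indicial equation: r(r-1) + p(0) r + q(0) = 0, i.e. r^2 + (p(0) - 1) r + q(0) = 0, i.e. r^2 - 4 r + 3 = 0.
Discriminant: (-4)^2 - 4(3) = 4, so r = (4 ± 2)/2.
Solving: r_1 = 3, r_2 = 1.

indicial: r^2 - 4 r + 3 = 0; roots r_1 = 3, r_2 = 1


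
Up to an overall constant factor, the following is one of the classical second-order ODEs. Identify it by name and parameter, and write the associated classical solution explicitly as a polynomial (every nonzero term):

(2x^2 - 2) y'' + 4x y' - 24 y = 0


All three coefficients share the factor -2; dividing through by -2 gives  (1 - x^2) y'' - 2x y' + 12 y = 0.
This matches the Legendre equation (1 - x^2) y'' - 2x y' + n(n+1) y = 0 (note the -2x y' term) with n(n+1) = 12, so n = 3; the polynomial solution is P_3(x).
With y = sum_k a_k x^k, matching x^k gives (k+2)(k+1) a_{k+2} = [k(k+1) - n(n+1)] a_k = (k - 3)(k + 4) a_k. The right side vanishes at k = 3, so the series with the parity of 3 terminates at degree 3.
Standard normalization (P_n(1) = 1): leading coefficient (2n)!/(2^n (n!)^2) = 720/(8*36) = 5/2, so a_3 = 5/2. Work downward with a_k = (k+1)(k+2) a_{k+2} / ((k - 3)(k + 4)):
  a_1 = (2)(3)(5/2) / ((1 - 3)(1 + 4)) = 15/(-10) = -3/2
Hence P_3(x) = 5 x^3/2 - 3 x/2.

P_3(x); series = 5 x^3/2 - 3 x/2


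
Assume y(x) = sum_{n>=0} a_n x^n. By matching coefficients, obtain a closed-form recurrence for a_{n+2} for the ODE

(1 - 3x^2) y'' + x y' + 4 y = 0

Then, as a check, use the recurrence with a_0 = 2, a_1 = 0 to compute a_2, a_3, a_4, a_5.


Substitute y = sum_n a_n x^n.
(1 - 3 x^2) y'' contributes (n+2)(n+1) a_{n+2} - 3 n(n-1) a_n at x^n.
x y'(x) contributes n a_n at x^n.
4 y(x) contributes 4 a_n at x^n.
Matching x^n: (n+2)(n+1) a_{n+2} + (-3 n(n-1) + n + 4) a_n = 0.
Thus a_{n+2} = (3 n(n-1) - n - 4) / ((n+1)(n+2)) * a_n.

Check with a_0 = 2, a_1 = 0 (apply the recurrence for n = 0, 1, 2, 3): a_0 = 2, a_1 = 0, a_2 = -4, a_3 = 0, a_4 = 0, a_5 = 0.

a_(n+2) = (3 n(n-1) - n - 4) / ((n+1)(n+2)) * a_n; check: a_0 = 2, a_1 = 0, a_2 = -4, a_3 = 0, a_4 = 0, a_5 = 0


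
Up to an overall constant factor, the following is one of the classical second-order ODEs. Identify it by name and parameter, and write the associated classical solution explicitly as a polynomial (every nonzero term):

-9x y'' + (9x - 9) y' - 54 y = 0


All three coefficients share the factor -9; dividing through by -9 gives  x y'' + (1 - x) y' + 6 y = 0.
This matches the Laguerre equation x y'' + (1 - x) y' + n y = 0 with n = 6; the polynomial solution is L_6(x).
With y = sum_k a_k x^k, matching x^k gives (k+1)k a_{k+1} + (k+1) a_{k+1} - k a_k + n a_k = 0, i.e. (k+1)^2 a_{k+1} = (k - n) a_k = (k - 6) a_k. The right side vanishes at k = 6, so the series terminates at degree 6.
Standard normalization L_n(0) = 1 gives a_0 = 1. Work upward with a_{k+1} = (k - 6) a_k / (k+1)^2:
  a_1 = (0 - 6)(1) / 1^2 = -6/1 = -6
  a_2 = (1 - 6)(-6) / 2^2 = 30/4 = 15/2
  a_3 = (2 - 6)(15/2) / 3^2 = -30/9 = -10/3
  a_4 = (3 - 6)(-10/3) / 4^2 = 10/16 = 5/8
  a_5 = (4 - 6)(5/8) / 5^2 = (-5/4)/25 = -1/20
  a_6 = (5 - 6)(-1/20) / 6^2 = (1/20)/36 = 1/720
Hence L_6(x) = x^6/720 - x^5/20 + 5 x^4/8 - 10 x^3/3 + 15 x^2/2 - 6 x + 1.

L_6(x); series = x^6/720 - x^5/20 + 5 x^4/8 - 10 x^3/3 + 15 x^2/2 - 6 x + 1


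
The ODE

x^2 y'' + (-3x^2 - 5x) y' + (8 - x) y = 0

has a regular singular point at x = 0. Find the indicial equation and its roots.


Divide by x^2 to reach normal form y'' + P_1(x) y' + P_2(x) y = 0 with P_1(x) = -3 - 5/x and P_2(x) = -1/x + 8/x^2.
x = 0 is a singular point because the y'-coefficient -3 - 5/x has a pole at x = 0 and the y-coefficient -1/x + 8/x^2 has a pole at x = 0.
It is a regular singular point because x P_1(x) = p(x) = -3x - 5 and x^2 P_2(x) = q(x) = 8 - x are polynomials, hence analytic at x = 0.
p(0) = -5,  q(0) = 8.
Indicial equation: r(r-1) + p(0) r + q(0) = 0, i.e. r^2 + (p(0) - 1) r + q(0) = 0, i.e. r^2 - 6 r + 8 = 0.
Discriminant: (-6)^2 - 4(8) = 4, so r = (6 ± 2)/2.
Solving: r_1 = 4, r_2 = 2.

indicial: r^2 - 6 r + 8 = 0; roots r_1 = 4, r_2 = 2


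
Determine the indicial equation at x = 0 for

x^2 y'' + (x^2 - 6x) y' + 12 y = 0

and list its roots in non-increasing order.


Divide by x^2 to reach normal form y'' + P_1(x) y' + P_2(x) y = 0 with P_1(x) = 1 - 6/x and P_2(x) = 12/x^2.
x = 0 is a singular point because the y'-coefficient 1 - 6/x has a pole at x = 0 and the y-coefficient 12/x^2 has a pole at x = 0.
It is a regular singular point because x P_1(x) = p(x) = x - 6 and x^2 P_2(x) = q(x) = 12 are polynomials, hence analytic at x = 0.
p(0) = -6,  q(0) = 12.
Indicial equation: r(r-1) + p(0) r + q(0) = 0, i.e. r^2 + (p(0) - 1) r + q(0) = 0, i.e. r^2 - 7 r + 12 = 0.
Discriminant: (-7)^2 - 4(12) = 1, so r = (7 ± 1)/2.
Solving: r_1 = 4, r_2 = 3.

indicial: r^2 - 7 r + 12 = 0; roots r_1 = 4, r_2 = 3


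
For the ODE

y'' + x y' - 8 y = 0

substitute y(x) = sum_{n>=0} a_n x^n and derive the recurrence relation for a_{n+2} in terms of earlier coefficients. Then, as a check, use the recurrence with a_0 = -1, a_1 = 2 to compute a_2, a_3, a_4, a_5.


Substitute y = sum_n a_n x^n.
y''(x) has coefficient (n+2)(n+1) a_{n+2} at x^n;
x y'(x) has coefficient n a_n at x^n (shift);
-8 y(x) has coefficient -8 a_n at x^n.
Matching x^n: (n+2)(n+1) a_{n+2} + (n - 8) a_n = 0.
Thus a_{n+2} = (-n + 8) / ((n+1)(n+2)) * a_n.

Check with a_0 = -1, a_1 = 2 (apply the recurrence for n = 0, 1, 2, 3): a_0 = -1, a_1 = 2, a_2 = -4, a_3 = 7/3, a_4 = -2, a_5 = 7/12.

a_(n+2) = (-n + 8) / ((n+1)(n+2)) * a_n; check: a_0 = -1, a_1 = 2, a_2 = -4, a_3 = 7/3, a_4 = -2, a_5 = 7/12


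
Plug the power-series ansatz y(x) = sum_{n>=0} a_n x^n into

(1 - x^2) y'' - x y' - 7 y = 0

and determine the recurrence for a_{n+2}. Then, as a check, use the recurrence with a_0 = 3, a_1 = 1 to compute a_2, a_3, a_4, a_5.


Substitute y = sum_n a_n x^n.
(1 - 1 x^2) y'' contributes (n+2)(n+1) a_{n+2} - n(n-1) a_n at x^n.
-x y'(x) contributes -n a_n at x^n.
-7 y(x) contributes -7 a_n at x^n.
Matching x^n: (n+2)(n+1) a_{n+2} + (-n(n-1) - n - 7) a_n = 0.
Thus a_{n+2} = (n(n-1) + n + 7) / ((n+1)(n+2)) * a_n.

Check with a_0 = 3, a_1 = 1 (apply the recurrence for n = 0, 1, 2, 3): a_0 = 3, a_1 = 1, a_2 = 21/2, a_3 = 4/3, a_4 = 77/8, a_5 = 16/15.

a_(n+2) = (n(n-1) + n + 7) / ((n+1)(n+2)) * a_n; check: a_0 = 3, a_1 = 1, a_2 = 21/2, a_3 = 4/3, a_4 = 77/8, a_5 = 16/15


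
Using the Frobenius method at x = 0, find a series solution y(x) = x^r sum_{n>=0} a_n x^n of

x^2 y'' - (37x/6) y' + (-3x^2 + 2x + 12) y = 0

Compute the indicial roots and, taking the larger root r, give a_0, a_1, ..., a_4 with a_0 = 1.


Write in Frobenius form y'' + (p(x)/x) y' + (q(x)/x^2) y = 0:
  p(x) = -37/6,  q(x) = -3x^2 + 2x + 12.
Indicial equation: r(r-1) + (-37/6) r + (12) = 0 -> roots r_1 = 9/2, r_2 = 8/3.
Take r = r_1 = 9/2. Let y(x) = x^r sum_{n>=0} a_n x^n with a_0 = 1.
Substitute y = x^r sum a_n x^n and match x^{r+n}. The recurrence is
  D(n) a_n + 2 a_{n-1} - 3 a_{n-2} = 0,  where D(n) = (r+n)(r+n-1) + (-37/6)(r+n) + (12).
  a_n = [-2 a_{n-1} + 3 a_{n-2}] / D(n).
Since the indicial polynomial factors as (r - r_1)(r - r_2), D(n) = (r_1 + n - r_1)(r_1 + n - r_2) = n(n + 11/6).
Evaluating step by step (a_0 = 1):
  n = 1: D(1) = 1(1 + 11/6) = 17/6; numerator = -2(1) = -2; a_1 = (-2)/(17/6) = -12/17
  n = 2: D(2) = 2(2 + 11/6) = 23/3; numerator = -2(-12/17) + 3(1) = 75/17; a_2 = (75/17)/(23/3) = 225/391
  n = 3: D(3) = 3(3 + 11/6) = 29/2; numerator = -2(225/391) + 3(-12/17) = -1278/391; a_3 = (-1278/391)/(29/2) = -2556/11339
  n = 4: D(4) = 4(4 + 11/6) = 70/3; numerator = -2(-2556/11339) + 3(225/391) = 24687/11339; a_4 = (24687/11339)/(70/3) = 74061/793730

r = 9/2; a_0 = 1; a_1 = -12/17; a_2 = 225/391; a_3 = -2556/11339; a_4 = 74061/793730


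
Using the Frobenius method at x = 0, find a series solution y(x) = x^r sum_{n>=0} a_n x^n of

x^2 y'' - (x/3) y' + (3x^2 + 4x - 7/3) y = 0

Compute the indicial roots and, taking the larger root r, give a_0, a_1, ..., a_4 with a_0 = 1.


Write in Frobenius form y'' + (p(x)/x) y' + (q(x)/x^2) y = 0:
  p(x) = -1/3,  q(x) = 3x^2 + 4x - 7/3.
Indicial equation: r(r-1) + (-1/3) r + (-7/3) = 0 -> roots r_1 = 7/3, r_2 = -1.
Take r = r_1 = 7/3. Let y(x) = x^r sum_{n>=0} a_n x^n with a_0 = 1.
Substitute y = x^r sum a_n x^n and match x^{r+n}. The recurrence is
  D(n) a_n + 4 a_{n-1} + 3 a_{n-2} = 0,  where D(n) = (r+n)(r+n-1) + (-1/3)(r+n) + (-7/3).
  a_n = [-4 a_{n-1} - 3 a_{n-2}] / D(n).
Since the indicial polynomial factors as (r - r_1)(r - r_2), D(n) = (r_1 + n - r_1)(r_1 + n - r_2) = n(n + 10/3).
Evaluating step by step (a_0 = 1):
  n = 1: D(1) = 1(1 + 10/3) = 13/3; numerator = -4(1) = -4; a_1 = (-4)/(13/3) = -12/13
  n = 2: D(2) = 2(2 + 10/3) = 32/3; numerator = -4(-12/13) - 3(1) = 9/13; a_2 = (9/13)/(32/3) = 27/416
  n = 3: D(3) = 3(3 + 10/3) = 19; numerator = -4(27/416) - 3(-12/13) = 261/104; a_3 = (261/104)/(19) = 261/1976
  n = 4: D(4) = 4(4 + 10/3) = 88/3; numerator = -4(261/1976) - 3(27/416) = -5715/7904; a_4 = (-5715/7904)/(88/3) = -17145/695552

r = 7/3; a_0 = 1; a_1 = -12/13; a_2 = 27/416; a_3 = 261/1976; a_4 = -17145/695552


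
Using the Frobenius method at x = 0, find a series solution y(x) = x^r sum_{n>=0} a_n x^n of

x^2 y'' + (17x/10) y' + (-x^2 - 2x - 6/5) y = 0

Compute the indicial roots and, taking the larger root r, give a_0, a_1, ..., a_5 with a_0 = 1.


Write in Frobenius form y'' + (p(x)/x) y' + (q(x)/x^2) y = 0:
  p(x) = 17/10,  q(x) = -x^2 - 2x - 6/5.
Indicial equation: r(r-1) + (17/10) r + (-6/5) = 0 -> roots r_1 = 4/5, r_2 = -3/2.
Take r = r_1 = 4/5. Let y(x) = x^r sum_{n>=0} a_n x^n with a_0 = 1.
Substitute y = x^r sum a_n x^n and match x^{r+n}. The recurrence is
  D(n) a_n - 2 a_{n-1} - 1 a_{n-2} = 0,  where D(n) = (r+n)(r+n-1) + (17/10)(r+n) + (-6/5).
  a_n = [2 a_{n-1} + 1 a_{n-2}] / D(n).
Since the indicial polynomial factors as (r - r_1)(r - r_2), D(n) = (r_1 + n - r_1)(r_1 + n - r_2) = n(n + 23/10).
Evaluating step by step (a_0 = 1):
  n = 1: D(1) = 1(1 + 23/10) = 33/10; numerator = 2(1) = 2; a_1 = (2)/(33/10) = 20/33
  n = 2: D(2) = 2(2 + 23/10) = 43/5; numerator = 2(20/33) + 1(1) = 73/33; a_2 = (73/33)/(43/5) = 365/1419
  n = 3: D(3) = 3(3 + 23/10) = 159/10; numerator = 2(365/1419) + 1(20/33) = 530/473; a_3 = (530/473)/(159/10) = 100/1419
  n = 4: D(4) = 4(4 + 23/10) = 126/5; numerator = 2(100/1419) + 1(365/1419) = 565/1419; a_4 = (565/1419)/(126/5) = 2825/178794
  n = 5: D(5) = 5(5 + 23/10) = 73/2; numerator = 2(2825/178794) + 1(100/1419) = 9125/89397; a_5 = (9125/89397)/(73/2) = 250/89397

r = 4/5; a_0 = 1; a_1 = 20/33; a_2 = 365/1419; a_3 = 100/1419; a_4 = 2825/178794; a_5 = 250/89397


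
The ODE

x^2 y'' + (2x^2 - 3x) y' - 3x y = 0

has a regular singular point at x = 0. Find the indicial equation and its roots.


Divide by x^2 to reach normal form y'' + P_1(x) y' + P_2(x) y = 0 with P_1(x) = 2 - 3/x and P_2(x) = -3/x.
x = 0 is a singular point because the y'-coefficient 2 - 3/x has a pole at x = 0 and the y-coefficient -3/x has a pole at x = 0.
It is a regular singular point because x P_1(x) = p(x) = 2x - 3 and x^2 P_2(x) = q(x) = -3x are polynomials, hence analytic at x = 0.
p(0) = -3,  q(0) = 0.
Indicial equation: r(r-1) + p(0) r + q(0) = 0, i.e. r^2 + (p(0) - 1) r + q(0) = 0, i.e. r^2 - 4 r = 0.
Discriminant: (-4)^2 - 4(0) = 16, so r = (4 ± 4)/2.
Solving: r_1 = 4, r_2 = 0.

indicial: r^2 - 4 r = 0; roots r_1 = 4, r_2 = 0


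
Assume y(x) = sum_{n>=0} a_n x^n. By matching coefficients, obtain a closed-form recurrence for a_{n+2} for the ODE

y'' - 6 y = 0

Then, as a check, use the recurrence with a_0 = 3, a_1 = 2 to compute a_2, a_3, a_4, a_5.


Substitute y = sum_n a_n x^n into y'' + (const) y = 0.
y''(x) = sum_{n>=0} (n+2)(n+1) a_{n+2} x^n.
The ODE becomes sum_n [(n+2)(n+1) a_{n+2} - 6 a_n] x^n = 0.
Setting each coefficient to zero gives the recurrence:
  (n+2)(n+1) a_{n+2} - 6 a_n = 0,
  a_{n+2} = 6 / ((n+1)(n+2)) a_n.

Check with a_0 = 3, a_1 = 2 (apply the recurrence for n = 0, 1, 2, 3): a_0 = 3, a_1 = 2, a_2 = 9, a_3 = 2, a_4 = 9/2, a_5 = 3/5.

a_{n+2} = 6/((n+1)(n+2)) * a_n; check: a_0 = 3, a_1 = 2, a_2 = 9, a_3 = 2, a_4 = 9/2, a_5 = 3/5


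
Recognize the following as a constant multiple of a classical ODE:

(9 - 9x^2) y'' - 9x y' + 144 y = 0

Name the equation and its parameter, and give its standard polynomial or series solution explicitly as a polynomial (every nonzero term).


All three coefficients share the factor 9; dividing through by 9 gives  (1 - x^2) y'' - x y' + 16 y = 0.
This matches the Chebyshev equation (1 - x^2) y'' - x y' + n^2 y = 0 (note the -x y' term, not -2x y') with n^2 = 16, so n = 4; the polynomial solution is T_4(x).
With y = sum_k a_k x^k, matching x^k gives (k+2)(k+1) a_{k+2} = (k^2 - n^2) a_k = (k - 4)(k + 4) a_k. The right side vanishes at k = 4, so the series with the parity of 4 terminates at degree 4.
Standard normalization: leading coefficient of T_n is 2^(n-1), so a_4 = 2^3 = 8. Work downward with a_k = (k+1)(k+2) a_{k+2} / ((k - 4)(k + 4)):
  a_2 = (3)(4)(8) / ((2 - 4)(2 + 4)) = 96/(-12) = -8
  a_0 = (1)(2)(-8) / ((0 - 4)(0 + 4)) = -16/(-16) = 1
Hence T_4(x) = 8 x^4 - 8 x^2 + 1.

T_4(x); series = 8 x^4 - 8 x^2 + 1


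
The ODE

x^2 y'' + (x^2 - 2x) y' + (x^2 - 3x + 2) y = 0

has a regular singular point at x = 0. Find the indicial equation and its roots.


Divide by x^2 to reach normal form y'' + P_1(x) y' + P_2(x) y = 0 with P_1(x) = 1 - 2/x and P_2(x) = 1 - 3/x + 2/x^2.
x = 0 is a singular point because the y'-coefficient 1 - 2/x has a pole at x = 0 and the y-coefficient 1 - 3/x + 2/x^2 has a pole at x = 0.
It is a regular singular point because x P_1(x) = p(x) = x - 2 and x^2 P_2(x) = q(x) = x^2 - 3x + 2 are polynomials, hence analytic at x = 0.
p(0) = -2,  q(0) = 2.
Indicial equation: r(r-1) + p(0) r + q(0) = 0, i.e. r^2 + (p(0) - 1) r + q(0) = 0, i.e. r^2 - 3 r + 2 = 0.
Discriminant: (-3)^2 - 4(2) = 1, so r = (3 ± 1)/2.
Solving: r_1 = 2, r_2 = 1.

indicial: r^2 - 3 r + 2 = 0; roots r_1 = 2, r_2 = 1


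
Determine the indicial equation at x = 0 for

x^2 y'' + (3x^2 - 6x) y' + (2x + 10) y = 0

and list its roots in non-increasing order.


Divide by x^2 to reach normal form y'' + P_1(x) y' + P_2(x) y = 0 with P_1(x) = 3 - 6/x and P_2(x) = 2/x + 10/x^2.
x = 0 is a singular point because the y'-coefficient 3 - 6/x has a pole at x = 0 and the y-coefficient 2/x + 10/x^2 has a pole at x = 0.
It is a regular singular point because x P_1(x) = p(x) = 3x - 6 and x^2 P_2(x) = q(x) = 2x + 10 are polynomials, hence analytic at x = 0.
p(0) = -6,  q(0) = 10.
Indicial equation: r(r-1) + p(0) r + q(0) = 0, i.e. r^2 + (p(0) - 1) r + q(0) = 0, i.e. r^2 - 7 r + 10 = 0.
Discriminant: (-7)^2 - 4(10) = 9, so r = (7 ± 3)/2.
Solving: r_1 = 5, r_2 = 2.

indicial: r^2 - 7 r + 10 = 0; roots r_1 = 5, r_2 = 2


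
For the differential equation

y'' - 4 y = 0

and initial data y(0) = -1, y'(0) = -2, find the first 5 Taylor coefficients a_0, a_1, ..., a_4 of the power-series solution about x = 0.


Ansatz: y(x) = sum_{n>=0} a_n x^n, so y'(x) = sum_{n>=1} n a_n x^(n-1) and y''(x) = sum_{n>=2} n(n-1) a_n x^(n-2).
Substitute into P(x) y'' + Q(x) y' + R(x) y = 0 with P(x) = 1, Q(x) = 0, R(x) = -4, and match powers of x.
Initial conditions: a_0 = -1, a_1 = -2.
Setting the coefficient of each power of x to zero and solving order by order (substituting the coefficients already found):
  x^0: 2 a_2 - 4 a_0 = 0  ->  2 a_2 = 4 a_0 = -4  ->  a_2 = -2
  x^1: 6 a_3 - 4 a_1 = 0  ->  6 a_3 = 4 a_1 = -8  ->  a_3 = -4/3
  x^2: 12 a_4 - 4 a_2 = 0  ->  12 a_4 = 4 a_2 = -8  ->  a_4 = -2/3
Truncated series: y(x) = -1 - 2 x - 2 x^2 - (4/3) x^3 - (2/3) x^4 + O(x^5).

a_0 = -1; a_1 = -2; a_2 = -2; a_3 = -4/3; a_4 = -2/3


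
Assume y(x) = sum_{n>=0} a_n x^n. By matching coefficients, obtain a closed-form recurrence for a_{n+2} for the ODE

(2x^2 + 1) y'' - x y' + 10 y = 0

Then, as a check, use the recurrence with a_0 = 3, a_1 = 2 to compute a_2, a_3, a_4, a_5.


Substitute y = sum_n a_n x^n.
(1 + 2 x^2) y'' contributes (n+2)(n+1) a_{n+2} + 2 n(n-1) a_n at x^n.
-x y'(x) contributes -n a_n at x^n.
10 y(x) contributes 10 a_n at x^n.
Matching x^n: (n+2)(n+1) a_{n+2} + (2 n(n-1) - n + 10) a_n = 0.
Thus a_{n+2} = (-2 n(n-1) + n - 10) / ((n+1)(n+2)) * a_n.

Check with a_0 = 3, a_1 = 2 (apply the recurrence for n = 0, 1, 2, 3): a_0 = 3, a_1 = 2, a_2 = -15, a_3 = -3, a_4 = 15, a_5 = 57/20.

a_(n+2) = (-2 n(n-1) + n - 10) / ((n+1)(n+2)) * a_n; check: a_0 = 3, a_1 = 2, a_2 = -15, a_3 = -3, a_4 = 15, a_5 = 57/20


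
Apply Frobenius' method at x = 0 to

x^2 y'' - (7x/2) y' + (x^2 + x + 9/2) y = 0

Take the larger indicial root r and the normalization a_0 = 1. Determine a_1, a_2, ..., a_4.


Write in Frobenius form y'' + (p(x)/x) y' + (q(x)/x^2) y = 0:
  p(x) = -7/2,  q(x) = x^2 + x + 9/2.
Indicial equation: r(r-1) + (-7/2) r + (9/2) = 0 -> roots r_1 = 3, r_2 = 3/2.
Take r = r_1 = 3. Let y(x) = x^r sum_{n>=0} a_n x^n with a_0 = 1.
Substitute y = x^r sum a_n x^n and match x^{r+n}. The recurrence is
  D(n) a_n + 1 a_{n-1} + 1 a_{n-2} = 0,  where D(n) = (r+n)(r+n-1) + (-7/2)(r+n) + (9/2).
  a_n = [-1 a_{n-1} - 1 a_{n-2}] / D(n).
Since the indicial polynomial factors as (r - r_1)(r - r_2), D(n) = (r_1 + n - r_1)(r_1 + n - r_2) = n(n + 3/2).
Evaluating step by step (a_0 = 1):
  n = 1: D(1) = 1(1 + 3/2) = 5/2; numerator = -1(1) = -1; a_1 = (-1)/(5/2) = -2/5
  n = 2: D(2) = 2(2 + 3/2) = 7; numerator = -1(-2/5) - 1(1) = -3/5; a_2 = (-3/5)/(7) = -3/35
  n = 3: D(3) = 3(3 + 3/2) = 27/2; numerator = -1(-3/35) - 1(-2/5) = 17/35; a_3 = (17/35)/(27/2) = 34/945
  n = 4: D(4) = 4(4 + 3/2) = 22; numerator = -1(34/945) - 1(-3/35) = 47/945; a_4 = (47/945)/(22) = 47/20790

r = 3; a_0 = 1; a_1 = -2/5; a_2 = -3/35; a_3 = 34/945; a_4 = 47/20790


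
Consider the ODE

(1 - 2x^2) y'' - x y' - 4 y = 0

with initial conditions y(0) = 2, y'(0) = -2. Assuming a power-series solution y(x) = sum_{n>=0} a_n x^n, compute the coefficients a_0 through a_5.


Ansatz: y(x) = sum_{n>=0} a_n x^n, so y'(x) = sum_{n>=1} n a_n x^(n-1) and y''(x) = sum_{n>=2} n(n-1) a_n x^(n-2).
Substitute into P(x) y'' + Q(x) y' + R(x) y = 0 with P(x) = 1 - 2x^2, Q(x) = -x, R(x) = -4, and match powers of x.
Initial conditions: a_0 = 2, a_1 = -2.
Setting the coefficient of each power of x to zero and solving order by order (substituting the coefficients already found):
  x^0: 2 a_2 - 4 a_0 = 0  ->  2 a_2 = 4 a_0 = 8  ->  a_2 = 4
  x^1: 6 a_3 - 5 a_1 = 0  ->  6 a_3 = 5 a_1 = -10  ->  a_3 = -5/3
  x^2: 12 a_4 - 10 a_2 = 0  ->  12 a_4 = 10 a_2 = 40  ->  a_4 = 10/3
  x^3: 20 a_5 - 19 a_3 = 0  ->  20 a_5 = 19 a_3 = -95/3  ->  a_5 = -19/12
Truncated series: y(x) = 2 - 2 x + 4 x^2 - (5/3) x^3 + (10/3) x^4 - (19/12) x^5 + O(x^6).

a_0 = 2; a_1 = -2; a_2 = 4; a_3 = -5/3; a_4 = 10/3; a_5 = -19/12


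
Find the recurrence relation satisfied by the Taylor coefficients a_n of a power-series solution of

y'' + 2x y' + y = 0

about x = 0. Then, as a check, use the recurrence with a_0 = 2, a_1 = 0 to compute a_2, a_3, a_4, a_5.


Substitute y = sum_n a_n x^n.
y''(x) has coefficient (n+2)(n+1) a_{n+2} at x^n;
2 x y'(x) has coefficient 2 n a_n at x^n (shift);
y(x) has coefficient 1 a_n at x^n.
Matching x^n: (n+2)(n+1) a_{n+2} + (2n + 1) a_n = 0.
Thus a_{n+2} = (-2n - 1) / ((n+1)(n+2)) * a_n.

Check with a_0 = 2, a_1 = 0 (apply the recurrence for n = 0, 1, 2, 3): a_0 = 2, a_1 = 0, a_2 = -1, a_3 = 0, a_4 = 5/12, a_5 = 0.

a_(n+2) = (-2n - 1) / ((n+1)(n+2)) * a_n; check: a_0 = 2, a_1 = 0, a_2 = -1, a_3 = 0, a_4 = 5/12, a_5 = 0


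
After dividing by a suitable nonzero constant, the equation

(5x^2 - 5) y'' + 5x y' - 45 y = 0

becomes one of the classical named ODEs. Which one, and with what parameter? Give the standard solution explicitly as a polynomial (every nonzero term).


All three coefficients share the factor -5; dividing through by -5 gives  (1 - x^2) y'' - x y' + 9 y = 0.
This matches the Chebyshev equation (1 - x^2) y'' - x y' + n^2 y = 0 (note the -x y' term, not -2x y') with n^2 = 9, so n = 3; the polynomial solution is T_3(x).
With y = sum_k a_k x^k, matching x^k gives (k+2)(k+1) a_{k+2} = (k^2 - n^2) a_k = (k - 3)(k + 3) a_k. The right side vanishes at k = 3, so the series with the parity of 3 terminates at degree 3.
Standard normalization: leading coefficient of T_n is 2^(n-1), so a_3 = 2^2 = 4. Work downward with a_k = (k+1)(k+2) a_{k+2} / ((k - 3)(k + 3)):
  a_1 = (2)(3)(4) / ((1 - 3)(1 + 3)) = 24/(-8) = -3
Hence T_3(x) = 4 x^3 - 3 x.

T_3(x); series = 4 x^3 - 3 x


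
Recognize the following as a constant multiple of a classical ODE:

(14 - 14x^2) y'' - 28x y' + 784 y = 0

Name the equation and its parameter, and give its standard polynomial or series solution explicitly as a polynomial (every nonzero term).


All three coefficients share the factor 14; dividing through by 14 gives  (1 - x^2) y'' - 2x y' + 56 y = 0.
This matches the Legendre equation (1 - x^2) y'' - 2x y' + n(n+1) y = 0 (note the -2x y' term) with n(n+1) = 56, so n = 7; the polynomial solution is P_7(x).
With y = sum_k a_k x^k, matching x^k gives (k+2)(k+1) a_{k+2} = [k(k+1) - n(n+1)] a_k = (k - 7)(k + 8) a_k. The right side vanishes at k = 7, so the series with the parity of 7 terminates at degree 7.
Standard normalization (P_n(1) = 1): leading coefficient (2n)!/(2^n (n!)^2) = 87178291200/(128*25401600) = 429/16, so a_7 = 429/16. Work downward with a_k = (k+1)(k+2) a_{k+2} / ((k - 7)(k + 8)):
  a_5 = (6)(7)(429/16) / ((5 - 7)(5 + 8)) = (9009/8)/(-26) = -693/16
  a_3 = (4)(5)(-693/16) / ((3 - 7)(3 + 8)) = (-3465/4)/(-44) = 315/16
  a_1 = (2)(3)(315/16) / ((1 - 7)(1 + 8)) = (945/8)/(-54) = -35/16
Hence P_7(x) = 429 x^7/16 - 693 x^5/16 + 315 x^3/16 - 35 x/16.

P_7(x); series = 429 x^7/16 - 693 x^5/16 + 315 x^3/16 - 35 x/16


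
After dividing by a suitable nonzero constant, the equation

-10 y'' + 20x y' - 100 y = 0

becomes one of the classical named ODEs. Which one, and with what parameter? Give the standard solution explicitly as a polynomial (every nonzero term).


All three coefficients share the factor -10; dividing through by -10 gives  y'' - 2x y' + 10 y = 0.
This matches the Hermite equation y'' - 2x y' + 2n y = 0 with 2n = 10, so n = 5; the polynomial solution is H_5(x).
With y = sum_k a_k x^k, matching x^k gives (k+2)(k+1) a_{k+2} = 2(k - n) a_k = 2(k - 5) a_k. The right side vanishes at k = 5, so the series with the parity of 5 terminates at degree 5.
Standard normalization: leading coefficient of H_n is 2^n, so a_5 = 2^5 = 32. Work downward with a_k = (k+1)(k+2) a_{k+2} / (2(k - n)):
  a_3 = (4)(5)(32) / (2(3 - 5)) = 640/(-4) = -160
  a_1 = (2)(3)(-160) / (2(1 - 5)) = -960/(-8) = 120
Hence H_5(x) = 32 x^5 - 160 x^3 + 120 x.

H_5(x); series = 32 x^5 - 160 x^3 + 120 x


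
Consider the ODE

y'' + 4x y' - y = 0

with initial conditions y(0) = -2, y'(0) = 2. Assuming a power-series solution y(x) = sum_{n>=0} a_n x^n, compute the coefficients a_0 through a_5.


Ansatz: y(x) = sum_{n>=0} a_n x^n, so y'(x) = sum_{n>=1} n a_n x^(n-1) and y''(x) = sum_{n>=2} n(n-1) a_n x^(n-2).
Substitute into P(x) y'' + Q(x) y' + R(x) y = 0 with P(x) = 1, Q(x) = 4x, R(x) = -1, and match powers of x.
Initial conditions: a_0 = -2, a_1 = 2.
Setting the coefficient of each power of x to zero and solving order by order (substituting the coefficients already found):
  x^0: 2 a_2 - a_0 = 0  ->  2 a_2 = a_0 = -2  ->  a_2 = -1
  x^1: 6 a_3 + 3 a_1 = 0  ->  6 a_3 = -3 a_1 = -6  ->  a_3 = -1
  x^2: 12 a_4 + 7 a_2 = 0  ->  12 a_4 = -7 a_2 = 7  ->  a_4 = 7/12
  x^3: 20 a_5 + 11 a_3 = 0  ->  20 a_5 = -11 a_3 = 11  ->  a_5 = 11/20
Truncated series: y(x) = -2 + 2 x - x^2 - x^3 + (7/12) x^4 + (11/20) x^5 + O(x^6).

a_0 = -2; a_1 = 2; a_2 = -1; a_3 = -1; a_4 = 7/12; a_5 = 11/20


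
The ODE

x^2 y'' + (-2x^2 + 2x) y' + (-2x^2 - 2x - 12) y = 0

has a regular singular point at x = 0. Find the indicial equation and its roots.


Divide by x^2 to reach normal form y'' + P_1(x) y' + P_2(x) y = 0 with P_1(x) = -2 + 2/x and P_2(x) = -2 - 2/x - 12/x^2.
x = 0 is a singular point because the y'-coefficient -2 + 2/x has a pole at x = 0 and the y-coefficient -2 - 2/x - 12/x^2 has a pole at x = 0.
It is a regular singular point because x P_1(x) = p(x) = 2 - 2x and x^2 P_2(x) = q(x) = -2x^2 - 2x - 12 are polynomials, hence analytic at x = 0.
p(0) = 2,  q(0) = -12.
Indicial equation: r(r-1) + p(0) r + q(0) = 0, i.e. r^2 + (p(0) - 1) r + q(0) = 0, i.e. r^2 + 1 r - 12 = 0.
Discriminant: (1)^2 - 4(-12) = 49, so r = (-1 ± 7)/2.
Solving: r_1 = 3, r_2 = -4.

indicial: r^2 + 1 r - 12 = 0; roots r_1 = 3, r_2 = -4


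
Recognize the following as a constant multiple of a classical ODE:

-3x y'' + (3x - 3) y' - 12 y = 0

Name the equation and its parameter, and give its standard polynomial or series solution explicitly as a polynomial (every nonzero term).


All three coefficients share the factor -3; dividing through by -3 gives  x y'' + (1 - x) y' + 4 y = 0.
This matches the Laguerre equation x y'' + (1 - x) y' + n y = 0 with n = 4; the polynomial solution is L_4(x).
With y = sum_k a_k x^k, matching x^k gives (k+1)k a_{k+1} + (k+1) a_{k+1} - k a_k + n a_k = 0, i.e. (k+1)^2 a_{k+1} = (k - n) a_k = (k - 4) a_k. The right side vanishes at k = 4, so the series terminates at degree 4.
Standard normalization L_n(0) = 1 gives a_0 = 1. Work upward with a_{k+1} = (k - 4) a_k / (k+1)^2:
  a_1 = (0 - 4)(1) / 1^2 = -4/1 = -4
  a_2 = (1 - 4)(-4) / 2^2 = 12/4 = 3
  a_3 = (2 - 4)(3) / 3^2 = -6/9 = -2/3
  a_4 = (3 - 4)(-2/3) / 4^2 = (2/3)/16 = 1/24
Hence L_4(x) = x^4/24 - 2 x^3/3 + 3 x^2 - 4 x + 1.

L_4(x); series = x^4/24 - 2 x^3/3 + 3 x^2 - 4 x + 1


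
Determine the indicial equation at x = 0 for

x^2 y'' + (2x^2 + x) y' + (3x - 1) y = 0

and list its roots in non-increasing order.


Divide by x^2 to reach normal form y'' + P_1(x) y' + P_2(x) y = 0 with P_1(x) = 2 + 1/x and P_2(x) = 3/x - 1/x^2.
x = 0 is a singular point because the y'-coefficient 2 + 1/x has a pole at x = 0 and the y-coefficient 3/x - 1/x^2 has a pole at x = 0.
It is a regular singular point because x P_1(x) = p(x) = 2x + 1 and x^2 P_2(x) = q(x) = 3x - 1 are polynomials, hence analytic at x = 0.
p(0) = 1,  q(0) = -1.
Indicial equation: r(r-1) + p(0) r + q(0) = 0, i.e. r^2 + (p(0) - 1) r + q(0) = 0, i.e. r^2 - 1 = 0.
Discriminant: (0)^2 - 4(-1) = 4, so r = (0 ± 2)/2.
Solving: r_1 = 1, r_2 = -1.

indicial: r^2 - 1 = 0; roots r_1 = 1, r_2 = -1


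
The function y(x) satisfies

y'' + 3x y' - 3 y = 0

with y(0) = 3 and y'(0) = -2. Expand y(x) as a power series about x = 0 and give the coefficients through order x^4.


Ansatz: y(x) = sum_{n>=0} a_n x^n, so y'(x) = sum_{n>=1} n a_n x^(n-1) and y''(x) = sum_{n>=2} n(n-1) a_n x^(n-2).
Substitute into P(x) y'' + Q(x) y' + R(x) y = 0 with P(x) = 1, Q(x) = 3x, R(x) = -3, and match powers of x.
Initial conditions: a_0 = 3, a_1 = -2.
Setting the coefficient of each power of x to zero and solving order by order (substituting the coefficients already found):
  x^0: 2 a_2 - 3 a_0 = 0  ->  2 a_2 = 3 a_0 = 9  ->  a_2 = 9/2
  x^1: 6 a_3 = 0  ->  a_3 = 0
  x^2: 12 a_4 + 3 a_2 = 0  ->  12 a_4 = -3 a_2 = -27/2  ->  a_4 = -9/8
Truncated series: y(x) = 3 - 2 x + (9/2) x^2 - (9/8) x^4 + O(x^5).

a_0 = 3; a_1 = -2; a_2 = 9/2; a_3 = 0; a_4 = -9/8


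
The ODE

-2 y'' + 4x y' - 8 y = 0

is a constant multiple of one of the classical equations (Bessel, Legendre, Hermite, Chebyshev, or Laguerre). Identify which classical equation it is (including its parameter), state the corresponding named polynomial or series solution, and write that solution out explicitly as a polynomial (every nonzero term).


All three coefficients share the factor -2; dividing through by -2 gives  y'' - 2x y' + 4 y = 0.
This matches the Hermite equation y'' - 2x y' + 2n y = 0 with 2n = 4, so n = 2; the polynomial solution is H_2(x).
With y = sum_k a_k x^k, matching x^k gives (k+2)(k+1) a_{k+2} = 2(k - n) a_k = 2(k - 2) a_k. The right side vanishes at k = 2, so the series with the parity of 2 terminates at degree 2.
Standard normalization: leading coefficient of H_n is 2^n, so a_2 = 2^2 = 4. Work downward with a_k = (k+1)(k+2) a_{k+2} / (2(k - n)):
  a_0 = (1)(2)(4) / (2(0 - 2)) = 8/(-4) = -2
Hence H_2(x) = 4 x^2 - 2.

H_2(x); series = 4 x^2 - 2


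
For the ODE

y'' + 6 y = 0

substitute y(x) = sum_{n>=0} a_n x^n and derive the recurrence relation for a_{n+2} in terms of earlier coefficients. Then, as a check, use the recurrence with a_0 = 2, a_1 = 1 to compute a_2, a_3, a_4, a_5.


Substitute y = sum_n a_n x^n into y'' + (const) y = 0.
y''(x) = sum_{n>=0} (n+2)(n+1) a_{n+2} x^n.
The ODE becomes sum_n [(n+2)(n+1) a_{n+2} + 6 a_n] x^n = 0.
Setting each coefficient to zero gives the recurrence:
  (n+2)(n+1) a_{n+2} + 6 a_n = 0,
  a_{n+2} = -6 / ((n+1)(n+2)) a_n.

Check with a_0 = 2, a_1 = 1 (apply the recurrence for n = 0, 1, 2, 3): a_0 = 2, a_1 = 1, a_2 = -6, a_3 = -1, a_4 = 3, a_5 = 3/10.

a_{n+2} = -6/((n+1)(n+2)) * a_n; check: a_0 = 2, a_1 = 1, a_2 = -6, a_3 = -1, a_4 = 3, a_5 = 3/10


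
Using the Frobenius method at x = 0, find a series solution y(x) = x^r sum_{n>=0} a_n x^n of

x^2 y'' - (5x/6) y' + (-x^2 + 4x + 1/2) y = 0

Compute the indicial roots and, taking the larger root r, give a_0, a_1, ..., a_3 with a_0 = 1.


Write in Frobenius form y'' + (p(x)/x) y' + (q(x)/x^2) y = 0:
  p(x) = -5/6,  q(x) = -x^2 + 4x + 1/2.
Indicial equation: r(r-1) + (-5/6) r + (1/2) = 0 -> roots r_1 = 3/2, r_2 = 1/3.
Take r = r_1 = 3/2. Let y(x) = x^r sum_{n>=0} a_n x^n with a_0 = 1.
Substitute y = x^r sum a_n x^n and match x^{r+n}. The recurrence is
  D(n) a_n + 4 a_{n-1} - 1 a_{n-2} = 0,  where D(n) = (r+n)(r+n-1) + (-5/6)(r+n) + (1/2).
  a_n = [-4 a_{n-1} + 1 a_{n-2}] / D(n).
Since the indicial polynomial factors as (r - r_1)(r - r_2), D(n) = (r_1 + n - r_1)(r_1 + n - r_2) = n(n + 7/6).
Evaluating step by step (a_0 = 1):
  n = 1: D(1) = 1(1 + 7/6) = 13/6; numerator = -4(1) = -4; a_1 = (-4)/(13/6) = -24/13
  n = 2: D(2) = 2(2 + 7/6) = 19/3; numerator = -4(-24/13) + 1(1) = 109/13; a_2 = (109/13)/(19/3) = 327/247
  n = 3: D(3) = 3(3 + 7/6) = 25/2; numerator = -4(327/247) + 1(-24/13) = -1764/247; a_3 = (-1764/247)/(25/2) = -3528/6175

r = 3/2; a_0 = 1; a_1 = -24/13; a_2 = 327/247; a_3 = -3528/6175


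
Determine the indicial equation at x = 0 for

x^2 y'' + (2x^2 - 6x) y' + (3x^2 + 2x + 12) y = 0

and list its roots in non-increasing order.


Divide by x^2 to reach normal form y'' + P_1(x) y' + P_2(x) y = 0 with P_1(x) = 2 - 6/x and P_2(x) = 3 + 2/x + 12/x^2.
x = 0 is a singular point because the y'-coefficient 2 - 6/x has a pole at x = 0 and the y-coefficient 3 + 2/x + 12/x^2 has a pole at x = 0.
It is a regular singular point because x P_1(x) = p(x) = 2x - 6 and x^2 P_2(x) = q(x) = 3x^2 + 2x + 12 are polynomials, hence analytic at x = 0.
p(0) = -6,  q(0) = 12.
Indicial equation: r(r-1) + p(0) r + q(0) = 0, i.e. r^2 + (p(0) - 1) r + q(0) = 0, i.e. r^2 - 7 r + 12 = 0.
Discriminant: (-7)^2 - 4(12) = 1, so r = (7 ± 1)/2.
Solving: r_1 = 4, r_2 = 3.

indicial: r^2 - 7 r + 12 = 0; roots r_1 = 4, r_2 = 3


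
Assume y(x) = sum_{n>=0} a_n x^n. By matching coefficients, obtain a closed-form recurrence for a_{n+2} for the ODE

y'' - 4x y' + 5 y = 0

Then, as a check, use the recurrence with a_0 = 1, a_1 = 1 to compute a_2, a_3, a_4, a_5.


Substitute y = sum_n a_n x^n.
y''(x) has coefficient (n+2)(n+1) a_{n+2} at x^n;
-4 x y'(x) has coefficient -4 n a_n at x^n (shift);
5 y(x) has coefficient 5 a_n at x^n.
Matching x^n: (n+2)(n+1) a_{n+2} + (-4n + 5) a_n = 0.
Thus a_{n+2} = (4n - 5) / ((n+1)(n+2)) * a_n.

Check with a_0 = 1, a_1 = 1 (apply the recurrence for n = 0, 1, 2, 3): a_0 = 1, a_1 = 1, a_2 = -5/2, a_3 = -1/6, a_4 = -5/8, a_5 = -7/120.

a_(n+2) = (4n - 5) / ((n+1)(n+2)) * a_n; check: a_0 = 1, a_1 = 1, a_2 = -5/2, a_3 = -1/6, a_4 = -5/8, a_5 = -7/120


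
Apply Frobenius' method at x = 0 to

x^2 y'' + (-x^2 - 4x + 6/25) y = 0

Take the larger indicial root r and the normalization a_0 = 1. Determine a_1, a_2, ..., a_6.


Write in Frobenius form y'' + (p(x)/x) y' + (q(x)/x^2) y = 0:
  p(x) = 0,  q(x) = -x^2 - 4x + 6/25.
Indicial equation: r(r-1) + (0) r + (6/25) = 0 -> roots r_1 = 3/5, r_2 = 2/5.
Take r = r_1 = 3/5. Let y(x) = x^r sum_{n>=0} a_n x^n with a_0 = 1.
Substitute y = x^r sum a_n x^n and match x^{r+n}. The recurrence is
  D(n) a_n - 4 a_{n-1} - 1 a_{n-2} = 0,  where D(n) = (r+n)(r+n-1) + (0)(r+n) + (6/25).
  a_n = [4 a_{n-1} + 1 a_{n-2}] / D(n).
Since the indicial polynomial factors as (r - r_1)(r - r_2), D(n) = (r_1 + n - r_1)(r_1 + n - r_2) = n(n + 1/5).
Evaluating step by step (a_0 = 1):
  n = 1: D(1) = 1(1 + 1/5) = 6/5; numerator = 4(1) = 4; a_1 = (4)/(6/5) = 10/3
  n = 2: D(2) = 2(2 + 1/5) = 22/5; numerator = 4(10/3) + 1(1) = 43/3; a_2 = (43/3)/(22/5) = 215/66
  n = 3: D(3) = 3(3 + 1/5) = 48/5; numerator = 4(215/66) + 1(10/3) = 180/11; a_3 = (180/11)/(48/5) = 75/44
  n = 4: D(4) = 4(4 + 1/5) = 84/5; numerator = 4(75/44) + 1(215/66) = 665/66; a_4 = (665/66)/(84/5) = 475/792
  n = 5: D(5) = 5(5 + 1/5) = 26; numerator = 4(475/792) + 1(75/44) = 1625/396; a_5 = (1625/396)/(26) = 125/792
  n = 6: D(6) = 6(6 + 1/5) = 186/5; numerator = 4(125/792) + 1(475/792) = 325/264; a_6 = (325/264)/(186/5) = 1625/49104

r = 3/5; a_0 = 1; a_1 = 10/3; a_2 = 215/66; a_3 = 75/44; a_4 = 475/792; a_5 = 125/792; a_6 = 1625/49104
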